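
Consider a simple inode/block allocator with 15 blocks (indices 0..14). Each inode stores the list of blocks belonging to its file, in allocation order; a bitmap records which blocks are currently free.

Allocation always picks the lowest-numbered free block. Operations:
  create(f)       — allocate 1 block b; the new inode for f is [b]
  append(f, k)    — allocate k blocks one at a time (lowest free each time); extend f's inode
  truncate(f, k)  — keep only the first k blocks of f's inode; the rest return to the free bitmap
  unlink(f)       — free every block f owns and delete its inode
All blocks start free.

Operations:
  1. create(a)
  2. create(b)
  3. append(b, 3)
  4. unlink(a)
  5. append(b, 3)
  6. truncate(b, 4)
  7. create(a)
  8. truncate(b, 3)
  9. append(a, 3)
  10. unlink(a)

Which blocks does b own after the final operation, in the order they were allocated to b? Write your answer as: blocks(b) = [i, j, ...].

create(a): bitmap=F.............. | a=[0]
create(b): bitmap=FF............. | a=[0] b=[1]
append(b, 3): bitmap=FFFFF.......... | a=[0] b=[1, 2, 3, 4]
unlink(a): bitmap=.FFFF.......... | b=[1, 2, 3, 4]
append(b, 3): bitmap=FFFFFFF........ | b=[1, 2, 3, 4, 0, 5, 6]
truncate(b, 4): bitmap=.FFFF.......... | b=[1, 2, 3, 4]
create(a): bitmap=FFFFF.......... | a=[0] b=[1, 2, 3, 4]
truncate(b, 3): bitmap=FFFF........... | a=[0] b=[1, 2, 3]
append(a, 3): bitmap=FFFFFFF........ | a=[0, 4, 5, 6] b=[1, 2, 3]
unlink(a): bitmap=.FFF........... | b=[1, 2, 3]

blocks(b) = [1, 2, 3]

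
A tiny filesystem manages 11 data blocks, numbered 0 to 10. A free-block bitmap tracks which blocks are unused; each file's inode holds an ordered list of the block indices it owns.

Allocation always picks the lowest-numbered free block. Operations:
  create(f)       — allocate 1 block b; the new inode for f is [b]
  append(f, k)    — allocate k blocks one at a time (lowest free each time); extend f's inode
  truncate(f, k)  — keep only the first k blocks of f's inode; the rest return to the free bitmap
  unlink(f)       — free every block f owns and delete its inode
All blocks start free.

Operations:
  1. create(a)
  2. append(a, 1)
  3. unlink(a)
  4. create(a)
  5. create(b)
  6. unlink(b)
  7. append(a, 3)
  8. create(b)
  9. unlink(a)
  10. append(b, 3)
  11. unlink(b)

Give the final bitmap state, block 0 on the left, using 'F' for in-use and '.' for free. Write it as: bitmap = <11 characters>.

after create(a) → a:[0]  free=[F..........]
after append(a, 1) → a:[0, 1]  free=[FF.........]
after unlink(a) →   free=[...........]
after create(a) → a:[0]  free=[F..........]
after create(b) → a:[0], b:[1]  free=[FF.........]
after unlink(b) → a:[0]  free=[F..........]
after append(a, 3) → a:[0, 1, 2, 3]  free=[FFFF.......]
after create(b) → a:[0, 1, 2, 3], b:[4]  free=[FFFFF......]
after unlink(a) → b:[4]  free=[....F......]
after append(b, 3) → b:[4, 0, 1, 2]  free=[FFF.F......]
after unlink(b) →   free=[...........]

bitmap = ...........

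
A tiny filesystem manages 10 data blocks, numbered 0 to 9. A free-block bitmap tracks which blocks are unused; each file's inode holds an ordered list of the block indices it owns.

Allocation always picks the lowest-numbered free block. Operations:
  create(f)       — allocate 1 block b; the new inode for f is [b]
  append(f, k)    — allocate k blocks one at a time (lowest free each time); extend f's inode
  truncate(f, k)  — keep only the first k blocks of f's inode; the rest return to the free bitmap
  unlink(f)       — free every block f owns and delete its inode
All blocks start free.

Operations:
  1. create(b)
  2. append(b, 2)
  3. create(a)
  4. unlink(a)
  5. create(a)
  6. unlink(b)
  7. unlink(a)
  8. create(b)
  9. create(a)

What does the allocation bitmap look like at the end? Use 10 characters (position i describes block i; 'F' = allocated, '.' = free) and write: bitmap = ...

after create(b) → b:[0]  free=[F.........]
after append(b, 2) → b:[0, 1, 2]  free=[FFF.......]
after create(a) → a:[3], b:[0, 1, 2]  free=[FFFF......]
after unlink(a) → b:[0, 1, 2]  free=[FFF.......]
after create(a) → a:[3], b:[0, 1, 2]  free=[FFFF......]
after unlink(b) → a:[3]  free=[...F......]
after unlink(a) →   free=[..........]
after create(b) → b:[0]  free=[F.........]
after create(a) → a:[1], b:[0]  free=[FF........]

bitmap = FF........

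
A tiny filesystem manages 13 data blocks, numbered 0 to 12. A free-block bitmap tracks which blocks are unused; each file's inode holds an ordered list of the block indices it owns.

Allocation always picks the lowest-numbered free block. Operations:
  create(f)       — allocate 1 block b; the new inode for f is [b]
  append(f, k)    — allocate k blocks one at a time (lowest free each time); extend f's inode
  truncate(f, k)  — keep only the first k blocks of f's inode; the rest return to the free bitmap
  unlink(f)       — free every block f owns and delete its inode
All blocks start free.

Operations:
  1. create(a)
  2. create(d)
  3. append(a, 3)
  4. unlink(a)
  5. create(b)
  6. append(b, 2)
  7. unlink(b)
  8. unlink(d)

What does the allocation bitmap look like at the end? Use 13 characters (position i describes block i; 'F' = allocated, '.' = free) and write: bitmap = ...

  1. create(a)  ⇒  F............  {a→[0]}
  2. create(d)  ⇒  FF...........  {a→[0]; d→[1]}
  3. append(a, 3)  ⇒  FFFFF........  {a→[0, 2, 3, 4]; d→[1]}
  4. unlink(a)  ⇒  .F...........  {d→[1]}
  5. create(b)  ⇒  FF...........  {b→[0]; d→[1]}
  6. append(b, 2)  ⇒  FFFF.........  {b→[0, 2, 3]; d→[1]}
  7. unlink(b)  ⇒  .F...........  {d→[1]}
  8. unlink(d)  ⇒  .............  {}

bitmap = .............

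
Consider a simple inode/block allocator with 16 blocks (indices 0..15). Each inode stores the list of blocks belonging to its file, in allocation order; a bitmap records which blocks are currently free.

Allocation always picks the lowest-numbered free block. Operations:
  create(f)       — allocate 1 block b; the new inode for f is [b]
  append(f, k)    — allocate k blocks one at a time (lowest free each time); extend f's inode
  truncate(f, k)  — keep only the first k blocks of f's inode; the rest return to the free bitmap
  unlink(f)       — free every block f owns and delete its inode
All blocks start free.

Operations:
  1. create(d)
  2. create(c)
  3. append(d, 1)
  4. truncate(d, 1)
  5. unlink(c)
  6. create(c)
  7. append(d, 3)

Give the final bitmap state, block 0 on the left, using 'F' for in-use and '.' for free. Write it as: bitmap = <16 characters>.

after create(d) → d:[0]  free=[F...............]
after create(c) → c:[1], d:[0]  free=[FF..............]
after append(d, 1) → c:[1], d:[0, 2]  free=[FFF.............]
after truncate(d, 1) → c:[1], d:[0]  free=[FF..............]
after unlink(c) → d:[0]  free=[F...............]
after create(c) → c:[1], d:[0]  free=[FF..............]
after append(d, 3) → c:[1], d:[0, 2, 3, 4]  free=[FFFFF...........]

bitmap = FFFFF...........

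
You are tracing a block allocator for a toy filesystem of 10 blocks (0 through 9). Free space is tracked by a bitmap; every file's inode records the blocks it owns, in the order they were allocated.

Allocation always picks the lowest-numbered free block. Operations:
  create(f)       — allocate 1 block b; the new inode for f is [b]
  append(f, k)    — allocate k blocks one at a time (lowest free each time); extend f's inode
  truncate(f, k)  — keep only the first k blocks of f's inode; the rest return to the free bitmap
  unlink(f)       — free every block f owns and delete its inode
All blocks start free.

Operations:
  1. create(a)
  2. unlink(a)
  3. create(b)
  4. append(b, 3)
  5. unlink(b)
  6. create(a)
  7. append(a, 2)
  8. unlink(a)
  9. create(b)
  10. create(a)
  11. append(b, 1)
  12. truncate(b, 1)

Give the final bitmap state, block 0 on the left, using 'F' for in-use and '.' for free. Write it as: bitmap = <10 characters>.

after create(a) → a:[0]  free=[F.........]
after unlink(a) →   free=[..........]
after create(b) → b:[0]  free=[F.........]
after append(b, 3) → b:[0, 1, 2, 3]  free=[FFFF......]
after unlink(b) →   free=[..........]
after create(a) → a:[0]  free=[F.........]
after append(a, 2) → a:[0, 1, 2]  free=[FFF.......]
after unlink(a) →   free=[..........]
after create(b) → b:[0]  free=[F.........]
after create(a) → a:[1], b:[0]  free=[FF........]
after append(b, 1) → a:[1], b:[0, 2]  free=[FFF.......]
after truncate(b, 1) → a:[1], b:[0]  free=[FF........]

bitmap = FF........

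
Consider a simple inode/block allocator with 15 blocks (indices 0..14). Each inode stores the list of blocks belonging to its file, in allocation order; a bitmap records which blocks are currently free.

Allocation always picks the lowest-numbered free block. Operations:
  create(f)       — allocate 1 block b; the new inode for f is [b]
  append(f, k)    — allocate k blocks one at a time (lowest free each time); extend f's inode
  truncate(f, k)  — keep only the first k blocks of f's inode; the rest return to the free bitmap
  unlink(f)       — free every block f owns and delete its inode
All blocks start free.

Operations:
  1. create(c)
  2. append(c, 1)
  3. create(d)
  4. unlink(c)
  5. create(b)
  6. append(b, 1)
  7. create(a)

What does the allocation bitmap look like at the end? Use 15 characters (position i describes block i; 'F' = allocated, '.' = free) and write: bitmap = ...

create(c): bitmap=F.............. | c=[0]
append(c, 1): bitmap=FF............. | c=[0, 1]
create(d): bitmap=FFF............ | c=[0, 1] d=[2]
unlink(c): bitmap=..F............ | d=[2]
create(b): bitmap=F.F............ | b=[0] d=[2]
append(b, 1): bitmap=FFF............ | b=[0, 1] d=[2]
create(a): bitmap=FFFF........... | a=[3] b=[0, 1] d=[2]

bitmap = FFFF...........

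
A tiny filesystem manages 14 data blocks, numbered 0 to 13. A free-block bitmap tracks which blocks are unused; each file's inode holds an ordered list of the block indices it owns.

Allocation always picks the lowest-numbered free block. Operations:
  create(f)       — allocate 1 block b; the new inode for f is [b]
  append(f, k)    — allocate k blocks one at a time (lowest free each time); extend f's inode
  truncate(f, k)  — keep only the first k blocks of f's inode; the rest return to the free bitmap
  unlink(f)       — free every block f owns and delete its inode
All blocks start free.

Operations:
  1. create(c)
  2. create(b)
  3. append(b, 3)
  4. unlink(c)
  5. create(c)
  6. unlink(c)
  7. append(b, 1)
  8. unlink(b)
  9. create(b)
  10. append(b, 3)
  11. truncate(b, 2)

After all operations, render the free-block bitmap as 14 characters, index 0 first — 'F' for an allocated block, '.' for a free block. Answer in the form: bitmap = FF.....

bitmap = FF............

[1] create(c) — c=0 (map F.............)
[2] create(b) — b=1 c=0 (map FF............)
[3] append(b, 3) — b=1,2,3,4 c=0 (map FFFFF.........)
[4] unlink(c) — b=1,2,3,4 (map .FFFF.........)
[5] create(c) — b=1,2,3,4 c=0 (map FFFFF.........)
[6] unlink(c) — b=1,2,3,4 (map .FFFF.........)
[7] append(b, 1) — b=1,2,3,4,0 (map FFFFF.........)
[8] unlink(b) —  (map ..............)
[9] create(b) — b=0 (map F.............)
[10] append(b, 3) — b=0,1,2,3 (map FFFF..........)
[11] truncate(b, 2) — b=0,1 (map FF............)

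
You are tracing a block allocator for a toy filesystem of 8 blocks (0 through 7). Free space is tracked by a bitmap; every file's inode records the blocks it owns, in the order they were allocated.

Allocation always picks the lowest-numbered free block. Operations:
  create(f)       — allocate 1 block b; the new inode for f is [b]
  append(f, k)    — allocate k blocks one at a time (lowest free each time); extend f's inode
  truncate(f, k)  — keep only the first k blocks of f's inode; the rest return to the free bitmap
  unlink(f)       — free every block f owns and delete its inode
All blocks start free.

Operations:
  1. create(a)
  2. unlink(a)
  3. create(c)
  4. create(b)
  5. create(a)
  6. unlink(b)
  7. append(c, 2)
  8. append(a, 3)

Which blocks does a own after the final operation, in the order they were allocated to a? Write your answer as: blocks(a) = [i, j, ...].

blocks(a) = [2, 4, 5, 6]

after create(a) → a:[0]  free=[F.......]
after unlink(a) →   free=[........]
after create(c) → c:[0]  free=[F.......]
after create(b) → b:[1], c:[0]  free=[FF......]
after create(a) → a:[2], b:[1], c:[0]  free=[FFF.....]
after unlink(b) → a:[2], c:[0]  free=[F.F.....]
after append(c, 2) → a:[2], c:[0, 1, 3]  free=[FFFF....]
after append(a, 3) → a:[2, 4, 5, 6], c:[0, 1, 3]  free=[FFFFFFF.]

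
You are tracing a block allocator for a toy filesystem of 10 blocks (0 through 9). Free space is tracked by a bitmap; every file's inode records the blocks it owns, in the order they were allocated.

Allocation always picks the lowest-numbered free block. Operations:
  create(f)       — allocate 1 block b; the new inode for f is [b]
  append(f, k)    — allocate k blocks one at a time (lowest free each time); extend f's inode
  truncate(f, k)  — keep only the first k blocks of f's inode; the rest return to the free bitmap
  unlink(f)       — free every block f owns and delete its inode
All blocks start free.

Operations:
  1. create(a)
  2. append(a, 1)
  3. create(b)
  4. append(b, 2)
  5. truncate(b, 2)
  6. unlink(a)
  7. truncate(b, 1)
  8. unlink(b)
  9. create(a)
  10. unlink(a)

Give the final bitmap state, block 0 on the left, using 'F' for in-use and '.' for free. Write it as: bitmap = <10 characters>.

after create(a) → a:[0]  free=[F.........]
after append(a, 1) → a:[0, 1]  free=[FF........]
after create(b) → a:[0, 1], b:[2]  free=[FFF.......]
after append(b, 2) → a:[0, 1], b:[2, 3, 4]  free=[FFFFF.....]
after truncate(b, 2) → a:[0, 1], b:[2, 3]  free=[FFFF......]
after unlink(a) → b:[2, 3]  free=[..FF......]
after truncate(b, 1) → b:[2]  free=[..F.......]
after unlink(b) →   free=[..........]
after create(a) → a:[0]  free=[F.........]
after unlink(a) →   free=[..........]

bitmap = ..........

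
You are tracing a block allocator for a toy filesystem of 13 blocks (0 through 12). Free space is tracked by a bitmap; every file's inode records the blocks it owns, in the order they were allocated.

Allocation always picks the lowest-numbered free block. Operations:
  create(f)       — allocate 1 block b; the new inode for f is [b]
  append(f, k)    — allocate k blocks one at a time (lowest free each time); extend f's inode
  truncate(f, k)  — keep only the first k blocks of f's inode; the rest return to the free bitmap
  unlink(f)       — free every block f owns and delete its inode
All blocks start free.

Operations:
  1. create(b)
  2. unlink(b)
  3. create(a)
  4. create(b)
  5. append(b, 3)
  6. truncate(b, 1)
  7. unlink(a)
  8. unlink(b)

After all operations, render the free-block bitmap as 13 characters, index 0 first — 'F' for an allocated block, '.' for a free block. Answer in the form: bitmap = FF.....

bitmap = .............

after create(b) → b:[0]  free=[F............]
after unlink(b) →   free=[.............]
after create(a) → a:[0]  free=[F............]
after create(b) → a:[0], b:[1]  free=[FF...........]
after append(b, 3) → a:[0], b:[1, 2, 3, 4]  free=[FFFFF........]
after truncate(b, 1) → a:[0], b:[1]  free=[FF...........]
after unlink(a) → b:[1]  free=[.F...........]
after unlink(b) →   free=[.............]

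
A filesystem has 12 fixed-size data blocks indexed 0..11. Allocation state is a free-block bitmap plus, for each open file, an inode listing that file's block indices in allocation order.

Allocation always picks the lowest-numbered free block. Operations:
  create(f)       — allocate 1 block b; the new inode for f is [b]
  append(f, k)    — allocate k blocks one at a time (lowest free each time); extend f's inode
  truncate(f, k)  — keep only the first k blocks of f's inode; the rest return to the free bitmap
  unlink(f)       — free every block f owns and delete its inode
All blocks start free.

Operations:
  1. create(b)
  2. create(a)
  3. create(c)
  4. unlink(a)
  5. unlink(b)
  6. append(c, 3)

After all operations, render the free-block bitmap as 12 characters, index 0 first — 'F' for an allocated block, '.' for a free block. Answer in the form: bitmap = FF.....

create(b): bitmap=F........... | b=[0]
create(a): bitmap=FF.......... | a=[1] b=[0]
create(c): bitmap=FFF......... | a=[1] b=[0] c=[2]
unlink(a): bitmap=F.F......... | b=[0] c=[2]
unlink(b): bitmap=..F......... | c=[2]
append(c, 3): bitmap=FFFF........ | c=[2, 0, 1, 3]

bitmap = FFFF........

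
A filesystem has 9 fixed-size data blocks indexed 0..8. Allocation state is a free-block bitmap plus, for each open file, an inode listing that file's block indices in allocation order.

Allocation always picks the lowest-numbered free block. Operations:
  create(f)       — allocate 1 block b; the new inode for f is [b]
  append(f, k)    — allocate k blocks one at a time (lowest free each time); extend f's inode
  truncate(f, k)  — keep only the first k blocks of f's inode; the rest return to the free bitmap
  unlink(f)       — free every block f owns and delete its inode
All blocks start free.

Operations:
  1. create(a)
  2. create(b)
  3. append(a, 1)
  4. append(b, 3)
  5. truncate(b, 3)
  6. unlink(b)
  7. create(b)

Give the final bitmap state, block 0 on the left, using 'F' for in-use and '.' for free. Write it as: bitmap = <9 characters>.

[1] create(a) — a=0 (map F........)
[2] create(b) — a=0 b=1 (map FF.......)
[3] append(a, 1) — a=0,2 b=1 (map FFF......)
[4] append(b, 3) — a=0,2 b=1,3,4,5 (map FFFFFF...)
[5] truncate(b, 3) — a=0,2 b=1,3,4 (map FFFFF....)
[6] unlink(b) — a=0,2 (map F.F......)
[7] create(b) — a=0,2 b=1 (map FFF......)

bitmap = FFF......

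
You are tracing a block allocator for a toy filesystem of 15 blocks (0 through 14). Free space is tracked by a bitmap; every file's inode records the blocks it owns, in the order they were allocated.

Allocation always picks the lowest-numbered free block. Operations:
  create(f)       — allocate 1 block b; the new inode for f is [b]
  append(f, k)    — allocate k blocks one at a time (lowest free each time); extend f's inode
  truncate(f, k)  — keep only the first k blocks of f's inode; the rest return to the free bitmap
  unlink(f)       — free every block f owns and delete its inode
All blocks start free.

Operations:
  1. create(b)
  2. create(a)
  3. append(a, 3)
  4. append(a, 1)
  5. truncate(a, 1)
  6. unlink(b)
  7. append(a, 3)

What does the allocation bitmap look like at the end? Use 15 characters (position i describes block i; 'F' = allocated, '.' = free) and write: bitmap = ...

[1] create(b) — b=0 (map F..............)
[2] create(a) — a=1 b=0 (map FF.............)
[3] append(a, 3) — a=1,2,3,4 b=0 (map FFFFF..........)
[4] append(a, 1) — a=1,2,3,4,5 b=0 (map FFFFFF.........)
[5] truncate(a, 1) — a=1 b=0 (map FF.............)
[6] unlink(b) — a=1 (map .F.............)
[7] append(a, 3) — a=1,0,2,3 (map FFFF...........)

bitmap = FFFF...........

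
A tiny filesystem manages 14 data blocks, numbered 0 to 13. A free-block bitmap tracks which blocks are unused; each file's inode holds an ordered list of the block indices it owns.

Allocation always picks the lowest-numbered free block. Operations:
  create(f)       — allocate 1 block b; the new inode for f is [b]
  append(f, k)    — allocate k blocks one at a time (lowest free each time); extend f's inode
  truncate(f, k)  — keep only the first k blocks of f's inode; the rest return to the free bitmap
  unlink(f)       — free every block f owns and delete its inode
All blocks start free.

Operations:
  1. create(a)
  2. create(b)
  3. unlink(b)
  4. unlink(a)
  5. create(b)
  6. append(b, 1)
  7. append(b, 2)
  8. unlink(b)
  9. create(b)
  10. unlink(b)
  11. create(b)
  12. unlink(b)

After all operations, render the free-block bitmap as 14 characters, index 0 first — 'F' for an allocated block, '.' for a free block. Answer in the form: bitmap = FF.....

after create(a) → a:[0]  free=[F.............]
after create(b) → a:[0], b:[1]  free=[FF............]
after unlink(b) → a:[0]  free=[F.............]
after unlink(a) →   free=[..............]
after create(b) → b:[0]  free=[F.............]
after append(b, 1) → b:[0, 1]  free=[FF............]
after append(b, 2) → b:[0, 1, 2, 3]  free=[FFFF..........]
after unlink(b) →   free=[..............]
after create(b) → b:[0]  free=[F.............]
after unlink(b) →   free=[..............]
after create(b) → b:[0]  free=[F.............]
after unlink(b) →   free=[..............]

bitmap = ..............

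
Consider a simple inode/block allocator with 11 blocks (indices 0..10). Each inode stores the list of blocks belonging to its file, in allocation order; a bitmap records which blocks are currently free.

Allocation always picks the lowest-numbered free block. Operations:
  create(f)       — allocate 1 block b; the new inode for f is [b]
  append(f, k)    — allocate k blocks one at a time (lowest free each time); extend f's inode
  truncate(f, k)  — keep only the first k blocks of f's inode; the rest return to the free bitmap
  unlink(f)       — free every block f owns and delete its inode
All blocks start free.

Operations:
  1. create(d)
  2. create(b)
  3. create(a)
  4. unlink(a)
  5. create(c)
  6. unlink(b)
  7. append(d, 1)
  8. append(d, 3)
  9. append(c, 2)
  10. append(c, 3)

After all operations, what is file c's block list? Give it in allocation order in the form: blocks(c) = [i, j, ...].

  1. create(d)  ⇒  F..........  {d→[0]}
  2. create(b)  ⇒  FF.........  {b→[1]; d→[0]}
  3. create(a)  ⇒  FFF........  {a→[2]; b→[1]; d→[0]}
  4. unlink(a)  ⇒  FF.........  {b→[1]; d→[0]}
  5. create(c)  ⇒  FFF........  {b→[1]; c→[2]; d→[0]}
  6. unlink(b)  ⇒  F.F........  {c→[2]; d→[0]}
  7. append(d, 1)  ⇒  FFF........  {c→[2]; d→[0, 1]}
  8. append(d, 3)  ⇒  FFFFFF.....  {c→[2]; d→[0, 1, 3, 4, 5]}
  9. append(c, 2)  ⇒  FFFFFFFF...  {c→[2, 6, 7]; d→[0, 1, 3, 4, 5]}
  10. append(c, 3)  ⇒  FFFFFFFFFFF  {c→[2, 6, 7, 8, 9, 10]; d→[0, 1, 3, 4, 5]}

blocks(c) = [2, 6, 7, 8, 9, 10]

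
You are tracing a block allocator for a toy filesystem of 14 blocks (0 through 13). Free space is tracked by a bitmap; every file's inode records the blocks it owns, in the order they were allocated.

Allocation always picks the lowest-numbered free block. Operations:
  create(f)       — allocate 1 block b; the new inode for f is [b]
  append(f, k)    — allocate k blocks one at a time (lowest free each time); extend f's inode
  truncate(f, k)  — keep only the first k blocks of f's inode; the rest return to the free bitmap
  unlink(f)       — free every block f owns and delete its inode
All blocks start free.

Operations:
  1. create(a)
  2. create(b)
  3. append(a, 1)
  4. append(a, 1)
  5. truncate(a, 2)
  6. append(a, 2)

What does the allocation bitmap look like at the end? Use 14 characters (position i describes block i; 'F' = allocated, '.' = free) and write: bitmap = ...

  1. create(a)  ⇒  F.............  {a→[0]}
  2. create(b)  ⇒  FF............  {a→[0]; b→[1]}
  3. append(a, 1)  ⇒  FFF...........  {a→[0, 2]; b→[1]}
  4. append(a, 1)  ⇒  FFFF..........  {a→[0, 2, 3]; b→[1]}
  5. truncate(a, 2)  ⇒  FFF...........  {a→[0, 2]; b→[1]}
  6. append(a, 2)  ⇒  FFFFF.........  {a→[0, 2, 3, 4]; b→[1]}

bitmap = FFFFF.........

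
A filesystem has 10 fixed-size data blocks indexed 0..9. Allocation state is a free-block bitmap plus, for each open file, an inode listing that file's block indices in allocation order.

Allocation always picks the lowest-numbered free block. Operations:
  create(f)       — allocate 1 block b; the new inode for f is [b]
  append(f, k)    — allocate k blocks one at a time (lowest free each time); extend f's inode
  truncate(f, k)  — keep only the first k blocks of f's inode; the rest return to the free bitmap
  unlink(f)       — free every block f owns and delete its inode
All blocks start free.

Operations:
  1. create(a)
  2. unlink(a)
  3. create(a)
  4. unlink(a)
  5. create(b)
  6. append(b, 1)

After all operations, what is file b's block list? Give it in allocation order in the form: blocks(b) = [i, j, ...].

  1. create(a)  ⇒  F.........  {a→[0]}
  2. unlink(a)  ⇒  ..........  {}
  3. create(a)  ⇒  F.........  {a→[0]}
  4. unlink(a)  ⇒  ..........  {}
  5. create(b)  ⇒  F.........  {b→[0]}
  6. append(b, 1)  ⇒  FF........  {b→[0, 1]}

blocks(b) = [0, 1]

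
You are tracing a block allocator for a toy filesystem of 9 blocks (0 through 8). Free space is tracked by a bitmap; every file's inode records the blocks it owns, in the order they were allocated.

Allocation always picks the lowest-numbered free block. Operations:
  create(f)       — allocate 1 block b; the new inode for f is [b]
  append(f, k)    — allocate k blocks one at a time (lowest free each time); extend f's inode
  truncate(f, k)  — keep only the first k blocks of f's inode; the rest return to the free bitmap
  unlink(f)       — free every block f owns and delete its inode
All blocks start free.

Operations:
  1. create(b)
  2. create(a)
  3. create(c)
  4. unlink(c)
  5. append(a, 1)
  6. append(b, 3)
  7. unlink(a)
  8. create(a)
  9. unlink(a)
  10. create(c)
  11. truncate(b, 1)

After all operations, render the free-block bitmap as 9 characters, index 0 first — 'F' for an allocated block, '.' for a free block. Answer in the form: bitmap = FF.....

bitmap = FF.......

after create(b) → b:[0]  free=[F........]
after create(a) → a:[1], b:[0]  free=[FF.......]
after create(c) → a:[1], b:[0], c:[2]  free=[FFF......]
after unlink(c) → a:[1], b:[0]  free=[FF.......]
after append(a, 1) → a:[1, 2], b:[0]  free=[FFF......]
after append(b, 3) → a:[1, 2], b:[0, 3, 4, 5]  free=[FFFFFF...]
after unlink(a) → b:[0, 3, 4, 5]  free=[F..FFF...]
after create(a) → a:[1], b:[0, 3, 4, 5]  free=[FF.FFF...]
after unlink(a) → b:[0, 3, 4, 5]  free=[F..FFF...]
after create(c) → b:[0, 3, 4, 5], c:[1]  free=[FF.FFF...]
after truncate(b, 1) → b:[0], c:[1]  free=[FF.......]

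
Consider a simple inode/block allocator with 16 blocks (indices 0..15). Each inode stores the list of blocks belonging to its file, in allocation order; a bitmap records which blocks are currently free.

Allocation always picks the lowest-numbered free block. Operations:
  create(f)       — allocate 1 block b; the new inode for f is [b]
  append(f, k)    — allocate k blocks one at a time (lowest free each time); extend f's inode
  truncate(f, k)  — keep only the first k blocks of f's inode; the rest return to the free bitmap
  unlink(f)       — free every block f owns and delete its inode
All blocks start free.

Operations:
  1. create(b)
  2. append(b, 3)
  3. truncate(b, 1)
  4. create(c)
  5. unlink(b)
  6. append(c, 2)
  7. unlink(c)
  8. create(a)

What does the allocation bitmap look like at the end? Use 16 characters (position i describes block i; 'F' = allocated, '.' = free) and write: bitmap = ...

bitmap = F...............

[1] create(b) — b=0 (map F...............)
[2] append(b, 3) — b=0,1,2,3 (map FFFF............)
[3] truncate(b, 1) — b=0 (map F...............)
[4] create(c) — b=0 c=1 (map FF..............)
[5] unlink(b) — c=1 (map .F..............)
[6] append(c, 2) — c=1,0,2 (map FFF.............)
[7] unlink(c) —  (map ................)
[8] create(a) — a=0 (map F...............)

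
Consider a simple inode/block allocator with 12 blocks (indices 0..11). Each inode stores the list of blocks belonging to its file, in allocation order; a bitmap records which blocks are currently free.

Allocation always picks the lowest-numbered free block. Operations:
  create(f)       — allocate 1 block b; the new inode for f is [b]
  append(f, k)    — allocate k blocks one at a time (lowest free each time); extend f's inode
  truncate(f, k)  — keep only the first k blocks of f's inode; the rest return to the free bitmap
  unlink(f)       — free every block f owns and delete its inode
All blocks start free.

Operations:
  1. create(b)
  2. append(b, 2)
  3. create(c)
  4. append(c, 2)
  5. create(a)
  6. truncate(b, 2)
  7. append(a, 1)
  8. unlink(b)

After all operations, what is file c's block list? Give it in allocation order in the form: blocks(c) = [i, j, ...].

blocks(c) = [3, 4, 5]

  1. create(b)  ⇒  F...........  {b→[0]}
  2. append(b, 2)  ⇒  FFF.........  {b→[0, 1, 2]}
  3. create(c)  ⇒  FFFF........  {b→[0, 1, 2]; c→[3]}
  4. append(c, 2)  ⇒  FFFFFF......  {b→[0, 1, 2]; c→[3, 4, 5]}
  5. create(a)  ⇒  FFFFFFF.....  {a→[6]; b→[0, 1, 2]; c→[3, 4, 5]}
  6. truncate(b, 2)  ⇒  FF.FFFF.....  {a→[6]; b→[0, 1]; c→[3, 4, 5]}
  7. append(a, 1)  ⇒  FFFFFFF.....  {a→[6, 2]; b→[0, 1]; c→[3, 4, 5]}
  8. unlink(b)  ⇒  ..FFFFF.....  {a→[6, 2]; c→[3, 4, 5]}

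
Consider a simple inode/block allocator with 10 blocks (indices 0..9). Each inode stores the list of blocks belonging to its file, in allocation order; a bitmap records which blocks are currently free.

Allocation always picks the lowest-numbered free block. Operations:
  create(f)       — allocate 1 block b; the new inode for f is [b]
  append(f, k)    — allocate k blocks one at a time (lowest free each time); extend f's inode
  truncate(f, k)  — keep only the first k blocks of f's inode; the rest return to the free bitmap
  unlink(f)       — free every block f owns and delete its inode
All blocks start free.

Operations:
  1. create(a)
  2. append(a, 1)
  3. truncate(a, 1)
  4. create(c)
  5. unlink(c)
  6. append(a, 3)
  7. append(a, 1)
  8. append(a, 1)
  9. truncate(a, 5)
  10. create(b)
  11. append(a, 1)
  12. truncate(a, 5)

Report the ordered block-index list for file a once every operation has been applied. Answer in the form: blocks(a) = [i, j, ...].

[1] create(a) — a=0 (map F.........)
[2] append(a, 1) — a=0,1 (map FF........)
[3] truncate(a, 1) — a=0 (map F.........)
[4] create(c) — a=0 c=1 (map FF........)
[5] unlink(c) — a=0 (map F.........)
[6] append(a, 3) — a=0,1,2,3 (map FFFF......)
[7] append(a, 1) — a=0,1,2,3,4 (map FFFFF.....)
[8] append(a, 1) — a=0,1,2,3,4,5 (map FFFFFF....)
[9] truncate(a, 5) — a=0,1,2,3,4 (map FFFFF.....)
[10] create(b) — a=0,1,2,3,4 b=5 (map FFFFFF....)
[11] append(a, 1) — a=0,1,2,3,4,6 b=5 (map FFFFFFF...)
[12] truncate(a, 5) — a=0,1,2,3,4 b=5 (map FFFFFF....)

blocks(a) = [0, 1, 2, 3, 4]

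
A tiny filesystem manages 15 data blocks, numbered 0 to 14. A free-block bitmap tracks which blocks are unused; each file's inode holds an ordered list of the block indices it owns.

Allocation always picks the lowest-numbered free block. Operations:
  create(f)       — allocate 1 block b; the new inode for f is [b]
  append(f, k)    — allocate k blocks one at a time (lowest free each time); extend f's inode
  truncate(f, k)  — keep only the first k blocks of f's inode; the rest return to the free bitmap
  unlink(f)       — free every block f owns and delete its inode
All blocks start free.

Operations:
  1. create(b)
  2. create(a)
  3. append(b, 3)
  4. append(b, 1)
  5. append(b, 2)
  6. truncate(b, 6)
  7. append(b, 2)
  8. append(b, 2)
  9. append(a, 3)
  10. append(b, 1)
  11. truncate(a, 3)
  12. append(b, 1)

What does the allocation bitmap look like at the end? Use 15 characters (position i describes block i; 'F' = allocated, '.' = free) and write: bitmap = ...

after create(b) → b:[0]  free=[F..............]
after create(a) → a:[1], b:[0]  free=[FF.............]
after append(b, 3) → a:[1], b:[0, 2, 3, 4]  free=[FFFFF..........]
after append(b, 1) → a:[1], b:[0, 2, 3, 4, 5]  free=[FFFFFF.........]
after append(b, 2) → a:[1], b:[0, 2, 3, 4, 5, 6, 7]  free=[FFFFFFFF.......]
after truncate(b, 6) → a:[1], b:[0, 2, 3, 4, 5, 6]  free=[FFFFFFF........]
after append(b, 2) → a:[1], b:[0, 2, 3, 4, 5, 6, 7, 8]  free=[FFFFFFFFF......]
after append(b, 2) → a:[1], b:[0, 2, 3, 4, 5, 6, 7, 8, 9, 10]  free=[FFFFFFFFFFF....]
after append(a, 3) → a:[1, 11, 12, 13], b:[0, 2, 3, 4, 5, 6, 7, 8, 9, 10]  free=[FFFFFFFFFFFFFF.]
after append(b, 1) → a:[1, 11, 12, 13], b:[0, 2, 3, 4, 5, 6, 7, 8, 9, 10, 14]  free=[FFFFFFFFFFFFFFF]
after truncate(a, 3) → a:[1, 11, 12], b:[0, 2, 3, 4, 5, 6, 7, 8, 9, 10, 14]  free=[FFFFFFFFFFFFF.F]
after append(b, 1) → a:[1, 11, 12], b:[0, 2, 3, 4, 5, 6, 7, 8, 9, 10, 14, 13]  free=[FFFFFFFFFFFFFFF]

bitmap = FFFFFFFFFFFFFFF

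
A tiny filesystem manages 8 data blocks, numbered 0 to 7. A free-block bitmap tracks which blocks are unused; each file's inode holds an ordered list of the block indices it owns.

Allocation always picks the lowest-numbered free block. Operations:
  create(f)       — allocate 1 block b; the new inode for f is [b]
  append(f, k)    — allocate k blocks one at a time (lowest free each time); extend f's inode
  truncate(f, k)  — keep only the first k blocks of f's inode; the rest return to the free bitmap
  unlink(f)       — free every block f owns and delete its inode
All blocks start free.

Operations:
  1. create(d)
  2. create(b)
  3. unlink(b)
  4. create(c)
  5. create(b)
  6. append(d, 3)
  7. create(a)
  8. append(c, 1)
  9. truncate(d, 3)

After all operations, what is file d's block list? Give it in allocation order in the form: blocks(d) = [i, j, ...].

blocks(d) = [0, 3, 4]

after create(d) → d:[0]  free=[F.......]
after create(b) → b:[1], d:[0]  free=[FF......]
after unlink(b) → d:[0]  free=[F.......]
after create(c) → c:[1], d:[0]  free=[FF......]
after create(b) → b:[2], c:[1], d:[0]  free=[FFF.....]
after append(d, 3) → b:[2], c:[1], d:[0, 3, 4, 5]  free=[FFFFFF..]
after create(a) → a:[6], b:[2], c:[1], d:[0, 3, 4, 5]  free=[FFFFFFF.]
after append(c, 1) → a:[6], b:[2], c:[1, 7], d:[0, 3, 4, 5]  free=[FFFFFFFF]
after truncate(d, 3) → a:[6], b:[2], c:[1, 7], d:[0, 3, 4]  free=[FFFFF.FF]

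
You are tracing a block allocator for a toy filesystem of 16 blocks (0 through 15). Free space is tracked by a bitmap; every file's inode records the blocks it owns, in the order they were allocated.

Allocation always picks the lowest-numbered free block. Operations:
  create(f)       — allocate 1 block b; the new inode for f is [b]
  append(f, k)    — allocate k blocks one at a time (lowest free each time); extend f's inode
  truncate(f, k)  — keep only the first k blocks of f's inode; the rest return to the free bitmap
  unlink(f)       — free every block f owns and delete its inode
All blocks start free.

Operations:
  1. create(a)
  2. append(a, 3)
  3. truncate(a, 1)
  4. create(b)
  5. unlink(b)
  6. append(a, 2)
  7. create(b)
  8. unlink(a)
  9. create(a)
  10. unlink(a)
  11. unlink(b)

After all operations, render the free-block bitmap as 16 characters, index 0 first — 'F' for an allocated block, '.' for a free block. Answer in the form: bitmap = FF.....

bitmap = ................

after create(a) → a:[0]  free=[F...............]
after append(a, 3) → a:[0, 1, 2, 3]  free=[FFFF............]
after truncate(a, 1) → a:[0]  free=[F...............]
after create(b) → a:[0], b:[1]  free=[FF..............]
after unlink(b) → a:[0]  free=[F...............]
after append(a, 2) → a:[0, 1, 2]  free=[FFF.............]
after create(b) → a:[0, 1, 2], b:[3]  free=[FFFF............]
after unlink(a) → b:[3]  free=[...F............]
after create(a) → a:[0], b:[3]  free=[F..F............]
after unlink(a) → b:[3]  free=[...F............]
after unlink(b) →   free=[................]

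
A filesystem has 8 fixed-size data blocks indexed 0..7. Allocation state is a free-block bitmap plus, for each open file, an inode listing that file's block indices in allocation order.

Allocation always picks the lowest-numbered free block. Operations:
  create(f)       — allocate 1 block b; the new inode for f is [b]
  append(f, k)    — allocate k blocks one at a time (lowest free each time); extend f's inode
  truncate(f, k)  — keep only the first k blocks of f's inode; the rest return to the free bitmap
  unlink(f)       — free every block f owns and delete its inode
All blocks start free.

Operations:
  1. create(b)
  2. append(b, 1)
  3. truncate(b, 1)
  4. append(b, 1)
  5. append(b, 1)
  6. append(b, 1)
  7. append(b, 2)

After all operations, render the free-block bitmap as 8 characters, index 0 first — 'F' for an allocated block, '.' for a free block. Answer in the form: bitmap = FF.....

[1] create(b) — b=0 (map F.......)
[2] append(b, 1) — b=0,1 (map FF......)
[3] truncate(b, 1) — b=0 (map F.......)
[4] append(b, 1) — b=0,1 (map FF......)
[5] append(b, 1) — b=0,1,2 (map FFF.....)
[6] append(b, 1) — b=0,1,2,3 (map FFFF....)
[7] append(b, 2) — b=0,1,2,3,4,5 (map FFFFFF..)

bitmap = FFFFFF..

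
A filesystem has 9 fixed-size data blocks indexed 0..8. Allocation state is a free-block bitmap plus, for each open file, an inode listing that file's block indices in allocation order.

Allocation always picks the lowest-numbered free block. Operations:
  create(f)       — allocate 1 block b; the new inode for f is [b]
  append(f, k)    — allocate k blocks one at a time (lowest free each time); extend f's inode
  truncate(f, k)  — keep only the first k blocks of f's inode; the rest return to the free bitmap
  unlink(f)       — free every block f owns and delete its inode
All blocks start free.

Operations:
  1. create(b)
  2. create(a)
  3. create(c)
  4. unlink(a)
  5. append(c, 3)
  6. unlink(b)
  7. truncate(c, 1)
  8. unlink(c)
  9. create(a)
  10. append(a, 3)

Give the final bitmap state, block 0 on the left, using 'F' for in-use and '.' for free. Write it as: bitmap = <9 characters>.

bitmap = FFFF.....

[1] create(b) — b=0 (map F........)
[2] create(a) — a=1 b=0 (map FF.......)
[3] create(c) — a=1 b=0 c=2 (map FFF......)
[4] unlink(a) — b=0 c=2 (map F.F......)
[5] append(c, 3) — b=0 c=2,1,3,4 (map FFFFF....)
[6] unlink(b) — c=2,1,3,4 (map .FFFF....)
[7] truncate(c, 1) — c=2 (map ..F......)
[8] unlink(c) —  (map .........)
[9] create(a) — a=0 (map F........)
[10] append(a, 3) — a=0,1,2,3 (map FFFF.....)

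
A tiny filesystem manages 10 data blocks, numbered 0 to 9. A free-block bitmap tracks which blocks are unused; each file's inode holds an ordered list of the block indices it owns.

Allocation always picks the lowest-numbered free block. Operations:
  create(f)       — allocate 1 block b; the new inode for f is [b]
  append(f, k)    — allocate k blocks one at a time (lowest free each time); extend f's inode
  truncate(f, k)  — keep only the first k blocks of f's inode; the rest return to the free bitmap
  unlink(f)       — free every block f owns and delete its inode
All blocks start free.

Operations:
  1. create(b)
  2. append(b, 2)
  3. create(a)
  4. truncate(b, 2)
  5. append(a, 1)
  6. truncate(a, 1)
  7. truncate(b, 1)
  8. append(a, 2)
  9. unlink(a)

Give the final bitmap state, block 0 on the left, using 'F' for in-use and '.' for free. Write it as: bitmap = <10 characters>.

  1. create(b)  ⇒  F.........  {b→[0]}
  2. append(b, 2)  ⇒  FFF.......  {b→[0, 1, 2]}
  3. create(a)  ⇒  FFFF......  {a→[3]; b→[0, 1, 2]}
  4. truncate(b, 2)  ⇒  FF.F......  {a→[3]; b→[0, 1]}
  5. append(a, 1)  ⇒  FFFF......  {a→[3, 2]; b→[0, 1]}
  6. truncate(a, 1)  ⇒  FF.F......  {a→[3]; b→[0, 1]}
  7. truncate(b, 1)  ⇒  F..F......  {a→[3]; b→[0]}
  8. append(a, 2)  ⇒  FFFF......  {a→[3, 1, 2]; b→[0]}
  9. unlink(a)  ⇒  F.........  {b→[0]}

bitmap = F.........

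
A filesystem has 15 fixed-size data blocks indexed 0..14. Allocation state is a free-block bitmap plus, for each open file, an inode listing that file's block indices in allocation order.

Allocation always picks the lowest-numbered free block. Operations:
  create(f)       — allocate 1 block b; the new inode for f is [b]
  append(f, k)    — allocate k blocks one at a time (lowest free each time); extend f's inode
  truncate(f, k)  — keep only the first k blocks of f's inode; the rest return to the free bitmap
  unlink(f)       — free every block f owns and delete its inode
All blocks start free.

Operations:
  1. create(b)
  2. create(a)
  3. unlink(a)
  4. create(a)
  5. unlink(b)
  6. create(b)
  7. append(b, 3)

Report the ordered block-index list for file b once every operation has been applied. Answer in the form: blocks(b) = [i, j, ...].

[1] create(b) — b=0 (map F..............)
[2] create(a) — a=1 b=0 (map FF.............)
[3] unlink(a) — b=0 (map F..............)
[4] create(a) — a=1 b=0 (map FF.............)
[5] unlink(b) — a=1 (map .F.............)
[6] create(b) — a=1 b=0 (map FF.............)
[7] append(b, 3) — a=1 b=0,2,3,4 (map FFFFF..........)

blocks(b) = [0, 2, 3, 4]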